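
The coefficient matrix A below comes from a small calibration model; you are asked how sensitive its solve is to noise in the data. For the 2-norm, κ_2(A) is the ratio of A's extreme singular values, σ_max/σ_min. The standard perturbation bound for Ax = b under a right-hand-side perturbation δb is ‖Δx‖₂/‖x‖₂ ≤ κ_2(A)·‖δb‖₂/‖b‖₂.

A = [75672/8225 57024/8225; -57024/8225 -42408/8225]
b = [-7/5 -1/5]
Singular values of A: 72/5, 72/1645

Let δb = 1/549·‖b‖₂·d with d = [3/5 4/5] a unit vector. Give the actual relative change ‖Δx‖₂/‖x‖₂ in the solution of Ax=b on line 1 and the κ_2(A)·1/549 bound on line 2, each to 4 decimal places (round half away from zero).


largest singular value 72/5, smallest 72/1645
κ = σ_max/σ_min = (72/5)/(72/1645) = 329.0000
worst-case relative error ≤ 329.0000 × 1/549 = 0.5993
solve Ax = b  →  x = [13.6528 -18.3194]
‖b‖₂ = 1.4142 and ‖x‖₂ = 22.8473
δb = ε·‖b‖·d = [0.0015 0.0021]; solving A·Δx = δb gives ‖Δx‖ = 0.0589
realised ‖Δx‖/‖x‖ = 0.0026
realised/bound (from unrounded values) ≈ 0.0043

0.0026
0.5993


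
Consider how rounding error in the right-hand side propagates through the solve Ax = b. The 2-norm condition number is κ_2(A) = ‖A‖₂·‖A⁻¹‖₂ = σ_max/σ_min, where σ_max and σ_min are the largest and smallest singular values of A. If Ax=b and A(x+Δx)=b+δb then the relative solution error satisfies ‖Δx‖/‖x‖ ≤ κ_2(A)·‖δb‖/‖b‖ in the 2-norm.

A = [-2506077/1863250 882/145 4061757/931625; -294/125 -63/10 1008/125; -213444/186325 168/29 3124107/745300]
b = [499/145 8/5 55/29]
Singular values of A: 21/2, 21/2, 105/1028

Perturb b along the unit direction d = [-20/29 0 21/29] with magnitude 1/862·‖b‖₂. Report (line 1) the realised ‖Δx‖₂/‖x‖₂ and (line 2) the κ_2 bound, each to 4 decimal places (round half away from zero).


largest singular value 21/2, smallest 105/1028
condition number: (21/2) ÷ (105/1028) = 102.8000
bound on ‖Δx‖/‖x‖: κ·ε = 102.8000·1/862 = 0.1193
solve Ax = b  →  x = [-9.4938 0.1981 -2.4158]
2-norm of b is 4.2426; of x, 9.7983
with δb = [-0.0034 0.0000 0.0036], A·Δx = δb → ‖Δx‖ = 0.0482
dividing the unrounded norms, ‖Δx‖/‖x‖ = 0.0049
so the bound overstates the realised error by a factor of ≈ 24.2497 (computed from the unrounded values)

0.0049
0.1193


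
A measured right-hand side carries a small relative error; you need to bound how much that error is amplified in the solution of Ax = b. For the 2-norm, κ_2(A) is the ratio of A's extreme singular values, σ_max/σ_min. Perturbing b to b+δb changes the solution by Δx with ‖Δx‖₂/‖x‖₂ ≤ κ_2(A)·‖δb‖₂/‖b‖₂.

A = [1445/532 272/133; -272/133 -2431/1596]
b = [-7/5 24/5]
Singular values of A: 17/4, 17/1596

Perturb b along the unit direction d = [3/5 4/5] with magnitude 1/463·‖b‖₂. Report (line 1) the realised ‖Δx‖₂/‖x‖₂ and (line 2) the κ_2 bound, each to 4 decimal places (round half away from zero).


0.0036
0.8618

σ_max = 17/4, σ_min = 17/1596
κ_2(A) = (17/4) / (17/1596) = 399.0000
perturbation bound = 399.0000·1/463 = 0.8618
solve Ax = b  →  x = [-169.7412 224.7529]
‖b‖ = 5.0000, ‖x‖ = 281.6486
with δb = [0.0065 0.0086], A·Δx = δb → ‖Δx‖ = 1.0138
dividing the unrounded norms, ‖Δx‖/‖x‖ = 0.0036
realised/bound (from unrounded values) ≈ 0.0042


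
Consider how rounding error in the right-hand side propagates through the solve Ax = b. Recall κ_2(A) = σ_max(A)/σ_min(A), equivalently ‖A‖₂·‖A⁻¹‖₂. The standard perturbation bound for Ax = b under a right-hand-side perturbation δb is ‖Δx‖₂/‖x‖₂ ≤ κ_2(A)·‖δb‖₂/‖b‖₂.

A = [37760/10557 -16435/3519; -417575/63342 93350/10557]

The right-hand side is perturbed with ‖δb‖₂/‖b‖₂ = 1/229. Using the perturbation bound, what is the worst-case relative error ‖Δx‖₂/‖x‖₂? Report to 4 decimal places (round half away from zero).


0.8135

form AᵀA = [780963025/13883076 -86766725/1156923; -86766725/1156923 38564725/385641] with trace 2169293125/13883076 and determinant 9765625/13883076
eigenvalues of AᵀA: λ = (tr ± √(tr²−4·det))/2 = 625/4, 15625/3470769
κ_2(A) = √(λ_max/λ_min) = √((625/4) / (15625/3470769)) = 186.3000
bound on ‖Δx‖/‖x‖: κ·ε = 186.3000·1/229 = 0.8135


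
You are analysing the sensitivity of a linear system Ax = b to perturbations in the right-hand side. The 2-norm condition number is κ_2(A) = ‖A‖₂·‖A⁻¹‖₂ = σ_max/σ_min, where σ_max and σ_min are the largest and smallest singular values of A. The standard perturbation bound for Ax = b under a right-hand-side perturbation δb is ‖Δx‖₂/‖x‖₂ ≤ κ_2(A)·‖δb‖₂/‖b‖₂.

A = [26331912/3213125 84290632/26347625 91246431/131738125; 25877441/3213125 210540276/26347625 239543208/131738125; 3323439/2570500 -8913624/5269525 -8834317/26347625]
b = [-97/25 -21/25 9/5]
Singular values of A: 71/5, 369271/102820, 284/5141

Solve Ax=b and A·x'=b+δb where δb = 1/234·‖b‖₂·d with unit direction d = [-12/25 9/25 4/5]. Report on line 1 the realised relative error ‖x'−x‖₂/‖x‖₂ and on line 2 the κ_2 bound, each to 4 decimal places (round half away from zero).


0.0062
1.0985

from the listed singular values, σ₁ = 71/5, σ_n = 284/5141
κ_2(A) = (71/5) / (284/5141) = 257.0500
κ_2(A)·‖δb‖/‖b‖ = 1.0985
solve Ax = b  →  x = [-0.3361 -11.8273 53.0029]
2-norm of b is 4.3589; of x, 54.3075
with δb = [-0.0089 0.0067 0.0149], A·Δx = δb → ‖Δx‖ = 0.3372
realised ‖Δx‖/‖x‖ = 0.0062
so the bound overstates the realised error by a factor of ≈ 176.9176 (computed from the unrounded values)


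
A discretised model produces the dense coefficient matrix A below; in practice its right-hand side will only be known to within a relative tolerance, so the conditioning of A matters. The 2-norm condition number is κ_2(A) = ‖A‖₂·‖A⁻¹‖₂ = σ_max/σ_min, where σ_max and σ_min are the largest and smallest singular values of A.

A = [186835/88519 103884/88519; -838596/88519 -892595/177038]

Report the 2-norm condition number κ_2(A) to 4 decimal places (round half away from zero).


254.0000

form AᵀA = [25830233/274193 13775850/274193; 13775850/274193 29390537/1096772] with trace 7806557/64516 and determinant 14641/64516
solving λ² − 7806557/64516·λ + 14641/64516 = 0 gives λ = 121, 121/64516
so κ_2 = √(121 / (121/64516)) = 254.0000


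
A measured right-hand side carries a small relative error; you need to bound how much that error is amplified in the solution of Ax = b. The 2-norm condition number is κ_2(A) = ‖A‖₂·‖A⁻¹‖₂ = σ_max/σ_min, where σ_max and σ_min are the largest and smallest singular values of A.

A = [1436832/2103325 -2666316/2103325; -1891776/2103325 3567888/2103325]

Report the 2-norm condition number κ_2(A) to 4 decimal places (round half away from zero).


M = AᵀA = [225732105216/176959042225 -16929108864/7078361689; -16929108864/7078361689 793562631696/176959042225]. tr(M)=3526971408/612315025, det(M)=5308416/15307875625
char-poly roots: 144/25 and 36864/612315025
σ_max=√(144/25)=(12/5), σ_min=√(36864/612315025)=(192/24745) → κ = 309.3125

309.3125


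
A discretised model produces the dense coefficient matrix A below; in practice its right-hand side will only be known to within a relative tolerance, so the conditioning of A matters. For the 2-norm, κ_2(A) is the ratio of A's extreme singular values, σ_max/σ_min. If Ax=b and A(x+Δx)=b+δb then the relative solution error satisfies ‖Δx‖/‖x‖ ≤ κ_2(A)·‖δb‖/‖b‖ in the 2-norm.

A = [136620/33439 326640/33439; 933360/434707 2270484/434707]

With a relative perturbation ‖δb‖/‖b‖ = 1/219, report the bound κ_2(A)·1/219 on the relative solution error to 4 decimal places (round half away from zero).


1.7963

AᵀA = [13929238800/653876041 33428712960/653876041; 33428712960/653876041 80229519504/653876041]; tr = 557152416/3869089, det = 518400/3869089
λ_max, λ_min = (557152416/3869089 ± √310410791711686656/14969849689921)/2 = 144, 3600/3869089
κ = σ_max/σ_min = 12/(60/1967) = 393.4000
perturbation bound = 393.4000·1/219 = 1.7963


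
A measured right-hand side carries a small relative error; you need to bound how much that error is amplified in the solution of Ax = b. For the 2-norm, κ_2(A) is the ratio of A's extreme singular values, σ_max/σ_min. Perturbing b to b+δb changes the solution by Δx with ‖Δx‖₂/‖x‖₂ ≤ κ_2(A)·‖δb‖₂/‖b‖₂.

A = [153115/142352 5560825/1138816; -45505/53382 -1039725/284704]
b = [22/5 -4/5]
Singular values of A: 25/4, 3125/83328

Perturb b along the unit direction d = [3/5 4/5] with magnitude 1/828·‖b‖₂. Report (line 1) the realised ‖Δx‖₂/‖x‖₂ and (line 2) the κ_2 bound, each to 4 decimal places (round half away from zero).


0.0027
0.2013

largest singular value 25/4, smallest 3125/83328
κ = σ_max/σ_min = (25/4)/(3125/83328) = 166.6560
perturbation bound = 166.6560·1/828 = 0.2013
solve Ax = b  →  x = [-51.8887 12.3310]
‖b‖₂ = 4.4721 and ‖x‖₂ = 53.3338
with δb = [0.0032 0.0043], A·Δx = δb → ‖Δx‖ = 0.1440
relative error = 0.0027
realised/bound (from unrounded values) ≈ 0.0134


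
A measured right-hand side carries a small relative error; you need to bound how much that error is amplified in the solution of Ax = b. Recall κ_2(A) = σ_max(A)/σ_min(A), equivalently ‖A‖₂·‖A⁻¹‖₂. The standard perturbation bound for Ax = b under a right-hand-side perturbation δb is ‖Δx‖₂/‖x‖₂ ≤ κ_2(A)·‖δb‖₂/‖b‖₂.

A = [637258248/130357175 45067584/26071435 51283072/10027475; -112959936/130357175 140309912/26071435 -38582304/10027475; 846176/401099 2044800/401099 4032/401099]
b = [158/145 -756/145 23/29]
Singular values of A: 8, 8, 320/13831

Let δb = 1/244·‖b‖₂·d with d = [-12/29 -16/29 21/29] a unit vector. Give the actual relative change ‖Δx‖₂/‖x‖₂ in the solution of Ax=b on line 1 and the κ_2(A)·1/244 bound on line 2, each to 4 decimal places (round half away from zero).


0.0074
1.4171

largest singular value 8, smallest 320/13831
κ = σ_max/σ_min = 8/(320/13831) = 345.7750
worst-case relative error ≤ 345.7750 × 1/244 = 1.4171
solve Ax = b  →  x = [-95.5723 39.5510 78.1994]
‖b‖ = 5.3852, ‖x‖ = 129.6668
with δb = [-0.0091 -0.0122 0.0160], A·Δx = δb → ‖Δx‖ = 0.9539
relative error = 0.0074
so the bound overstates the realised error by a factor of ≈ 192.6282 (computed from the unrounded values)


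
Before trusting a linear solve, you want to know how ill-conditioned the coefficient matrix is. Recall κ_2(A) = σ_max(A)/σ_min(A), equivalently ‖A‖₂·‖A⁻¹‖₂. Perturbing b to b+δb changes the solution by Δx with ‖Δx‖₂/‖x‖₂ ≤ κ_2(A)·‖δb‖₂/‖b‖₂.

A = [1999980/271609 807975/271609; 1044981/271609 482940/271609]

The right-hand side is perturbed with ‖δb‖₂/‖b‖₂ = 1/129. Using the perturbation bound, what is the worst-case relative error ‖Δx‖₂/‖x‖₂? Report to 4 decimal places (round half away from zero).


form AᵀA = [17619049449/255264529 7337705760/255264529; 7337705760/255264529 3065933025/255264529] with trace 122396346/1510441 and determinant 4100625/1510441
solving λ² − 122396346/1510441·λ + 4100625/1510441 = 0 gives λ = 81, 50625/1510441
σ_max=√81=9, σ_min=√(50625/1510441)=(225/1229) → κ = 49.1600
bound on ‖Δx‖/‖x‖: κ·ε = 49.1600·1/129 = 0.3811

0.3811


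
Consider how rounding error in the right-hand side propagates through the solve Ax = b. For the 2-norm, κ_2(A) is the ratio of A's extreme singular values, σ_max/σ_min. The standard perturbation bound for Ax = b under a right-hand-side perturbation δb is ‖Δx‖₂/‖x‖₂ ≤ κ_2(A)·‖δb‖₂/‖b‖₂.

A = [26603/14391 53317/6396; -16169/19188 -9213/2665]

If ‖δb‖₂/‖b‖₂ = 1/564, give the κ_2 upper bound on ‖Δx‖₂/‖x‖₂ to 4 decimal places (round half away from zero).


form AᵀA = [80925697/19607184 12474328/680805; 12474328/680805 492841369/6051600] with trace 12475697/145800 and determinant 1874161/4665600
char-poly roots: 1369/16 and 1369/291600
κ = σ_max/σ_min = (37/4)/(37/540) = 135.0000
κ_2(A)·‖δb‖/‖b‖ = 0.2394

0.2394


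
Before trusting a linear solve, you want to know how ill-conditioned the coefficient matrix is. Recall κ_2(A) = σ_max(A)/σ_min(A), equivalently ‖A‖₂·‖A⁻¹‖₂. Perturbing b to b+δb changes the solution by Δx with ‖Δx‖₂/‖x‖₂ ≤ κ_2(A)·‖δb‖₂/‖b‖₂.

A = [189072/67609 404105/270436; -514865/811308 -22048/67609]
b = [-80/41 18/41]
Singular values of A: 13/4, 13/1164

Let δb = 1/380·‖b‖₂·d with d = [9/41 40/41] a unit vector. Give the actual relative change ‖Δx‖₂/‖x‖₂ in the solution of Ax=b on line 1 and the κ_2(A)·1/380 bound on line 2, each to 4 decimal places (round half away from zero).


0.7658
0.7658

from the listed singular values, σ₁ = 13/4, σ_n = 13/1164
κ_2(A) = (13/4) / (13/1164) = 291.0000
κ_2(A)·‖δb‖/‖b‖ = 0.7658
solve Ax = b  →  x = [-0.5430 -0.2896]
‖b‖₂ = 2.0000 and ‖x‖₂ = 0.6154
with δb = [0.0012 0.0051], A·Δx = δb → ‖Δx‖ = 0.4713
dividing the unrounded norms, ‖Δx‖/‖x‖ = 0.7658
tightness: 0.7658 against a bound of 0.7658; the bound is attained (ratio 1)


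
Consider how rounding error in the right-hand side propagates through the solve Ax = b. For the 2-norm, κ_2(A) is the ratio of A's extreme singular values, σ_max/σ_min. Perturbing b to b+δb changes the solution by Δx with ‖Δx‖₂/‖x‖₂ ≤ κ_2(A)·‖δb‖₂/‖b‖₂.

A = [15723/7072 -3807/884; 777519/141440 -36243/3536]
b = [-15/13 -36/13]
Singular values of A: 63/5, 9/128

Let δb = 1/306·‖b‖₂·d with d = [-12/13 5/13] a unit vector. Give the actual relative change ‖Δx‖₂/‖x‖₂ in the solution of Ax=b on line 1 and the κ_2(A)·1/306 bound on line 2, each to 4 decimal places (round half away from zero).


largest singular value 63/5, smallest 9/128
condition number: (63/5) ÷ (9/128) = 179.2000
worst-case relative error ≤ 179.2000 × 1/306 = 0.5856
solve Ax = b  →  x = [-0.1120 0.2101]
2-norm of b is 3.0000; of x, 0.2381
with δb = [-0.0090 0.0038], A·Δx = δb → ‖Δx‖ = 0.1394
realised ‖Δx‖/‖x‖ = 0.5856
realised/bound = 1 exactly: the bound is attained for this b and d

0.5856
0.5856


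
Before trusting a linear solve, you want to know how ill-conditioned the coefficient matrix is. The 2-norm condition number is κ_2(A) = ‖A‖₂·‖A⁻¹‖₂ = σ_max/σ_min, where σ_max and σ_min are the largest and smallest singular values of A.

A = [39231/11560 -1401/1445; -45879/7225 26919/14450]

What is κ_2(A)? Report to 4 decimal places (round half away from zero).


340.0000

AᵀA = [599270841/11560000 -21848211/1445000; -21848211/1445000 3186549/722500]; tr = 1040409/18496, det = 2025/73984
solving λ² − 1040409/18496·λ + 2025/73984 = 0 gives λ = 225/4, 9/18496
σ_max=√(225/4)=(15/2), σ_min=√(9/18496)=(3/136) → κ = 340.0000


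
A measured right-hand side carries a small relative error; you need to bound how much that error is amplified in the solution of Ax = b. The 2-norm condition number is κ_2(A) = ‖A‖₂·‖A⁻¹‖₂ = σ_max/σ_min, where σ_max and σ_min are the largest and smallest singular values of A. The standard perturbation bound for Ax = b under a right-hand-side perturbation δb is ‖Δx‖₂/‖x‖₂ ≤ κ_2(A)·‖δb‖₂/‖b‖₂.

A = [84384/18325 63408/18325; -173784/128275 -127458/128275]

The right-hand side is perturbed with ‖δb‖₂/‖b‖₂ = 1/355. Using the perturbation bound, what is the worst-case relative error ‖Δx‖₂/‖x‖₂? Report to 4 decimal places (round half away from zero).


M = AᵀA = [3032905536/131635805 2274644592/131635805; 2274644592/131635805 1706029524/131635805]. tr(M)=947787012/26327161, det(M)=331776/26327161
char-poly roots: 36 and 9216/26327161
σ_max=√36=6, σ_min=√(9216/26327161)=(96/5131) → κ = 320.6875
perturbation bound = 320.6875·1/355 = 0.9033

0.9033


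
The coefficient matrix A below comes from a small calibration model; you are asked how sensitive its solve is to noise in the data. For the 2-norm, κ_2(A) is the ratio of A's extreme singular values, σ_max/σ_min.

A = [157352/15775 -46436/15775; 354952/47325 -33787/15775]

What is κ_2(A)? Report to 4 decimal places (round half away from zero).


236.6250

AᵀA = [69765557888/447931125 -6782631128/149310375; -6782631128/149310375 659572693/49770125]; tr = 605613697/3583449, det = 1827904/3583449
char-poly roots: 169 and 10816/3583449
κ_2(A) = √(λ_max/λ_min) = √(169 / (10816/3583449)) = 236.6250


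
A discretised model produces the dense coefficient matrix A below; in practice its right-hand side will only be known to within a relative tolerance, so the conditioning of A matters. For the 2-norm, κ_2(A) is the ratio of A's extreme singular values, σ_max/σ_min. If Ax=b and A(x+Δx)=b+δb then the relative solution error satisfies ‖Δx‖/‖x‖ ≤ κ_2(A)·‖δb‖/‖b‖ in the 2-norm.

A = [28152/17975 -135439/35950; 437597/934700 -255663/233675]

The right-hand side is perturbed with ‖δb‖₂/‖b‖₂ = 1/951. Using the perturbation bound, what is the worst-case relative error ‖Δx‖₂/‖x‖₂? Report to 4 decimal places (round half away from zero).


AᵀA = [3735209689/1397862544 -2241008595/349465636; -2241008595/349465636 5378469469/349465636]; tr = 149402885/8271376, det = 83521/33085504
char-poly roots: 289/16 and 289/2067844
σ_max=√(289/16)=(17/4), σ_min=√(289/2067844)=(17/1438) → κ = 359.5000
worst-case relative error ≤ 359.5000 × 1/951 = 0.3780

0.3780


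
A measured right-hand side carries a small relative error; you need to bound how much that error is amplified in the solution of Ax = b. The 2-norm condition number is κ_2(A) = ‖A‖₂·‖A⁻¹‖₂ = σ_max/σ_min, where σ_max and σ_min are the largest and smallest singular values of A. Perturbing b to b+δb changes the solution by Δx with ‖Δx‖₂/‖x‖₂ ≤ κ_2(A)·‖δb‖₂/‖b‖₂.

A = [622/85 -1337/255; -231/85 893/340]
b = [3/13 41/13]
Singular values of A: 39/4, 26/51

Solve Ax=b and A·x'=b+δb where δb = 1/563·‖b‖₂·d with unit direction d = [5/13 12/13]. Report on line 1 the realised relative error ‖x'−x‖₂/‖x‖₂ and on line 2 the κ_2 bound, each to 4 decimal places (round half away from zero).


from the listed singular values, σ₁ = 39/4, σ_n = 26/51
condition number: (39/4) ÷ (26/51) = 19.1250
perturbation bound = 19.1250·1/563 = 0.0340
solve Ax = b  →  x = [3.4487 4.7692]
‖b‖ = 3.1623, ‖x‖ = 5.8855
re-solving with b+δb shifts x by Δx of norm 0.0110
realised ‖Δx‖/‖x‖ = 0.0019
tightness: 0.0019 against a bound of 0.0340 (unrounded ratio ≈ 0.0551)

0.0019
0.0340


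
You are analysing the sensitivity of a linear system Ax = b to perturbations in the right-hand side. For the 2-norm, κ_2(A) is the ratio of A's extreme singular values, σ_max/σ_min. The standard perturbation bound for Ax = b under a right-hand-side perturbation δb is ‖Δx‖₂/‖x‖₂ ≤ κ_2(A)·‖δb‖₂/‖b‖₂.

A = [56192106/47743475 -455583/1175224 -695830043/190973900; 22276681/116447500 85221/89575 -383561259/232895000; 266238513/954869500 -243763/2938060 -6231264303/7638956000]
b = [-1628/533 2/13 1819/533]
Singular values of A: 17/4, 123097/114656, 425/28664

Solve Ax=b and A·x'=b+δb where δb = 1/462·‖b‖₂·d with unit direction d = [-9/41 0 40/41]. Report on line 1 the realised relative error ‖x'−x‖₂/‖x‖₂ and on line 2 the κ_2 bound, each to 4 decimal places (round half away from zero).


σ_max = 17/4, σ_min = 425/28664
condition number: (17/4) ÷ (425/28664) = 286.6400
κ_2(A)·‖δb‖/‖b‖ = 0.6204
solve Ax = b  →  x = [248.2460 76.4322 72.8953]
‖b‖ = 4.5826, ‖x‖ = 269.7808
Δx = A⁻¹·δb where δb = 1/462·4.5826·d; ‖Δx‖ = 0.6690
relative error = 0.0025
realised/bound (from unrounded values) ≈ 0.0040

0.0025
0.6204


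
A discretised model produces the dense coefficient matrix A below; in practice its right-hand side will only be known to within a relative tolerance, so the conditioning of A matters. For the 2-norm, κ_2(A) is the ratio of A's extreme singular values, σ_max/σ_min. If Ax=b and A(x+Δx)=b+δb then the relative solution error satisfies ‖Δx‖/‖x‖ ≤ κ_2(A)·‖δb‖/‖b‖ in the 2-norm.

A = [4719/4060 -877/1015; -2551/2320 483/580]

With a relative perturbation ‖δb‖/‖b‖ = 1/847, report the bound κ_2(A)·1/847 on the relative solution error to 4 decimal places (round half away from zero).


0.2645

AᵀA = [32113/12544 -6021/3136; -6021/3136 1129/784]; tr = 50177/12544, det = 1/3136
eigenvalues of AᵀA: λ = (tr ± √(tr²−4·det))/2 = 4, 1/12544
so κ_2 = √(4 / (1/12544)) = 224.0000
perturbation bound = 224.0000·1/847 = 0.2645


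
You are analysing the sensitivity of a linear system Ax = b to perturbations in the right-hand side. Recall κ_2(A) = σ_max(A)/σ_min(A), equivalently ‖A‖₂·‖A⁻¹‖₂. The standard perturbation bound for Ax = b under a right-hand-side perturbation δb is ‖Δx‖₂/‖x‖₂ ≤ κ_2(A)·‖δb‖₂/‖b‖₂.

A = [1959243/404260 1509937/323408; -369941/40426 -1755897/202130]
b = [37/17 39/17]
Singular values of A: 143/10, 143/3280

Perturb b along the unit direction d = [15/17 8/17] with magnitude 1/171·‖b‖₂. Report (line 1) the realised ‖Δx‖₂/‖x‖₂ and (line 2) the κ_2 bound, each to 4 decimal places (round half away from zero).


σ_max = 143/10, σ_min = 143/3280
κ = σ_max/σ_min = (143/10)/(143/3280) = 328.0000
κ_2(A)·‖δb‖/‖b‖ = 1.9181
solve Ax = b  →  x = [-47.5066 49.7806]
2-norm of b is 3.1623; of x, 68.8112
Δx = A⁻¹·δb where δb = 1/171·3.1623·d; ‖Δx‖ = 0.4242
relative error = 0.0062
tightness: 0.0062 against a bound of 1.9181 (unrounded ratio ≈ 0.0032)

0.0062
1.9181


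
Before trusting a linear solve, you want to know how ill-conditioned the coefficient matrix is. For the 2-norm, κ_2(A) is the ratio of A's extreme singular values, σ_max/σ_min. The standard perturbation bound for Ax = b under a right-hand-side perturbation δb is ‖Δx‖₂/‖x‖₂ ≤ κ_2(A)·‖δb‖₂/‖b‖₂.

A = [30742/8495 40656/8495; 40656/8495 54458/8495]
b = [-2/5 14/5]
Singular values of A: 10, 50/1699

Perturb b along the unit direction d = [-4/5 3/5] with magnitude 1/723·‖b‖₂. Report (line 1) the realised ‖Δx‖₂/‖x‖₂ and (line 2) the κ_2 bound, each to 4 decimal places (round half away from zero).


0.0020
0.4700

largest singular value 10, smallest 50/1699
κ_2(A) = 10 / (50/1699) = 339.8000
perturbation bound = 339.8000·1/723 = 0.4700
solve Ax = b  →  x = [-54.2480 40.9360]
2-norm of b is 2.8284; of x, 67.9603
re-solving with b+δb shifts x by Δx of norm 0.1329
realised ‖Δx‖/‖x‖ = 0.0020
so the bound overstates the realised error by a factor of ≈ 240.2759 (computed from the unrounded values)


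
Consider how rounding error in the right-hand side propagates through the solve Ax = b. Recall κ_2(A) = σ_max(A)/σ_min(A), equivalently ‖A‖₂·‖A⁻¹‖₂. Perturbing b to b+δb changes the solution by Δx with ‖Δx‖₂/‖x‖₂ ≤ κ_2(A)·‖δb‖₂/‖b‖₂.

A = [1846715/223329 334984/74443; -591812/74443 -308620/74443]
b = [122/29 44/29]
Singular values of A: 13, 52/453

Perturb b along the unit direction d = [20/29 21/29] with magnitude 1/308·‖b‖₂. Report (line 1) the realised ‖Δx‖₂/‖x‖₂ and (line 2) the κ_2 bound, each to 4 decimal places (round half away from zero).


0.0036
0.3677

σ_max = 13, σ_min = 52/453
κ_2(A) = 13 / (52/453) = 113.2500
worst-case relative error ≤ 113.2500 × 1/308 = 0.3677
solve Ax = b  →  x = [-16.2624 30.8190]
2-norm of b is 4.4721; of x, 34.8465
Δx = A⁻¹·δb where δb = 1/308·4.4721·d; ‖Δx‖ = 0.1265
realised ‖Δx‖/‖x‖ = 0.0036
realised/bound (from unrounded values) ≈ 0.0099


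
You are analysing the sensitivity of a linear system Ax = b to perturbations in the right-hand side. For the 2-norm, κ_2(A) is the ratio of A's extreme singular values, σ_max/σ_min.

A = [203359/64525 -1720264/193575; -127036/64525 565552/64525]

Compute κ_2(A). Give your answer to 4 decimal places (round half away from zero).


form AᵀA = [68362697/4950625 -672256312/14851875; -672256312/14851875 6941676352/44555625] with trace 12091105/71289 and determinant 7311616/71289
solving λ² − 12091105/71289·λ + 7311616/71289 = 0 gives λ = 169, 43264/71289
κ = σ_max/σ_min = 13/(208/267) = 16.6875

16.6875


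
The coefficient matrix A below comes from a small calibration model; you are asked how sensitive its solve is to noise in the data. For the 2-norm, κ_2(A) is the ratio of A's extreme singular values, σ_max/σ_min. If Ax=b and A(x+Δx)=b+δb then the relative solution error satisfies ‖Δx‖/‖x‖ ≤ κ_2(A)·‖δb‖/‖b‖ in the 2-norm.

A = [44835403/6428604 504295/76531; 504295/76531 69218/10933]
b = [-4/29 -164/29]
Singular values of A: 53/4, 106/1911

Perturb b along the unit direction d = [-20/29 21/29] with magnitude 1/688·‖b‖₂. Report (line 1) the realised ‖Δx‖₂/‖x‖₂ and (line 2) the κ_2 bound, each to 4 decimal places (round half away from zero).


σ_max = 53/4, σ_min = 106/1911
condition number: (53/4) ÷ (106/1911) = 238.8750
worst-case relative error ≤ 238.8750 × 1/688 = 0.3472
solve Ax = b  →  x = [49.5146 -52.4281]
‖b‖₂ = 5.6569 and ‖x‖₂ = 72.1138
with δb = [-0.0057 0.0060], A·Δx = δb → ‖Δx‖ = 0.1482
realised ‖Δx‖/‖x‖ = 0.0021
so the bound overstates the realised error by a factor of ≈ 168.9116 (computed from the unrounded values)

0.0021
0.3472


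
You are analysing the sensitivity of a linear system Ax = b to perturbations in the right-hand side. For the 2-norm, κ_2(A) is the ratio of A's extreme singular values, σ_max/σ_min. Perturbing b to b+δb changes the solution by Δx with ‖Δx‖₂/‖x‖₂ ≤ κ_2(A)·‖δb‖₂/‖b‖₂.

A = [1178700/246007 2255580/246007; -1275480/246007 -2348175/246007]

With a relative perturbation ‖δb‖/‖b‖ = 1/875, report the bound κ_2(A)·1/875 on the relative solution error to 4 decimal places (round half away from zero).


AᵀA = [3586424400/71961289 6722595000/71961289; 6722595000/71961289 12605906025/71961289]; tr = 56028825/249001, det = 810000/249001
eigenvalues of AᵀA: λ = (tr ± √(tr²−4·det))/2 = 225, 3600/249001
κ_2(A) = √(λ_max/λ_min) = √(225 / (3600/249001)) = 124.7500
bound on ‖Δx‖/‖x‖: κ·ε = 124.7500·1/875 = 0.1426

0.1426


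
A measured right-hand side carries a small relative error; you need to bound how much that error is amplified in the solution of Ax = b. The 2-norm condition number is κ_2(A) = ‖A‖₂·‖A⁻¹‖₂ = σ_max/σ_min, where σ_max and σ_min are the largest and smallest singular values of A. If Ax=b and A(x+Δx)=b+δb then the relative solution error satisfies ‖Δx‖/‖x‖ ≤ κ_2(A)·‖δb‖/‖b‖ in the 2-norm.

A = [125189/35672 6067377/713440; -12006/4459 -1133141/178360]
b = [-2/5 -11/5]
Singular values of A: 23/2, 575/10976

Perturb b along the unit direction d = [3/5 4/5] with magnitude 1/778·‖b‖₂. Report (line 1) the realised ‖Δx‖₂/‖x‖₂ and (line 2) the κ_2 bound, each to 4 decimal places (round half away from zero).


σ_max = 23/2, σ_min = 575/10976
condition number: (23/2) ÷ (575/10976) = 219.5200
worst-case relative error ≤ 219.5200 × 1/778 = 0.2822
solve Ax = b  →  x = [35.2741 -14.6033]
2-norm of b is 2.2361; of x, 38.1775
δb = ε·‖b‖·d = [0.0017 0.0023]; solving A·Δx = δb gives ‖Δx‖ = 0.0549
relative error = 0.0014
realised/bound (from unrounded values) ≈ 0.0051

0.0014
0.2822


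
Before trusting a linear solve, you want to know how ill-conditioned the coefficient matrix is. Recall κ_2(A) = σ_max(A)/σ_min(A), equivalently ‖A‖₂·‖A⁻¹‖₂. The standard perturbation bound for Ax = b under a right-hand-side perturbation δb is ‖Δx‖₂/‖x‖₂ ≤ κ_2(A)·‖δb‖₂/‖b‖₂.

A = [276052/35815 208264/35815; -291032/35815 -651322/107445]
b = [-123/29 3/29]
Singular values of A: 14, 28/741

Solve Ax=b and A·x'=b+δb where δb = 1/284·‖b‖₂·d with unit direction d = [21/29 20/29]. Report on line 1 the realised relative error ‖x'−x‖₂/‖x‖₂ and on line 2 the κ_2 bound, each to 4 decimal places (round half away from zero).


σ_max = 14, σ_min = 28/741
κ_2(A) = 14 / (28/741) = 370.5000
bound on ‖Δx‖/‖x‖: κ·ε = 370.5000·1/284 = 1.3046
solve Ax = b  →  x = [47.4643 -63.6429]
‖b‖₂ = 4.2426 and ‖x‖₂ = 79.3931
Δx = A⁻¹·δb where δb = 1/284·4.2426·d; ‖Δx‖ = 0.3953
relative error = 0.0050
realised/bound (from unrounded values) ≈ 0.0038

0.0050
1.3046


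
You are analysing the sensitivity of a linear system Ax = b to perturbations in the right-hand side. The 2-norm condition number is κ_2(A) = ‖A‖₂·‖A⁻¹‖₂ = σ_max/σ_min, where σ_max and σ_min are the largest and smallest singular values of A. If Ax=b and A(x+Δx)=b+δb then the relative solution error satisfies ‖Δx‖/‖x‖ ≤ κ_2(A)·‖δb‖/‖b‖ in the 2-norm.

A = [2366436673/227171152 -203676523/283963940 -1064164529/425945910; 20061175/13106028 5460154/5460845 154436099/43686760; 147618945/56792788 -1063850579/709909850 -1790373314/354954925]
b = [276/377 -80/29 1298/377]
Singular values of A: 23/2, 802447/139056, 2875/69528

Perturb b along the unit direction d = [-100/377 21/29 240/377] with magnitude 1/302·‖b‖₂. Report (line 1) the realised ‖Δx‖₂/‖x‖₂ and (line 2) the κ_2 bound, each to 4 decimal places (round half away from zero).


0.5011
0.9209

largest singular value 23/2, smallest 2875/69528
κ_2(A) = (23/2) / (2875/69528) = 278.1120
worst-case relative error ≤ 278.1120 × 1/302 = 0.9209
solve Ax = b  →  x = [-0.1061 -0.1979 -0.6785]
‖b‖ = 4.4721, ‖x‖ = 0.7146
Δx = A⁻¹·δb where δb = 1/302·4.4721·d; ‖Δx‖ = 0.3581
realised ‖Δx‖/‖x‖ = 0.5011
realised/bound (from unrounded values) ≈ 0.5442


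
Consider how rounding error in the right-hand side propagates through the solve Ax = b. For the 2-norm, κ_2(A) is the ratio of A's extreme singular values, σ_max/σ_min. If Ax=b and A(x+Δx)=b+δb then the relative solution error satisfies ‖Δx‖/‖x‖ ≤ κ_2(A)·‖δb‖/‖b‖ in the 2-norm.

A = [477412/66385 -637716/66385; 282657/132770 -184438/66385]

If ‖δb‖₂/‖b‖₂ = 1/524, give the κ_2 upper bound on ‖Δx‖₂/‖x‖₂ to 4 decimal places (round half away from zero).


0.6334

form AᵀA = [39663354025/705114916 -13220784675/176278729; -13220784675/176278729 17627962900/176278729] with trace 110175205625/705114916 and determinant 39062500/176278729
solving λ² − 110175205625/705114916·λ + 39062500/176278729 = 0 gives λ = 625/4, 250000/176278729
σ_max=√(625/4)=(25/2), σ_min=√(250000/176278729)=(500/13277) → κ = 331.9250
perturbation bound = 331.9250·1/524 = 0.6334


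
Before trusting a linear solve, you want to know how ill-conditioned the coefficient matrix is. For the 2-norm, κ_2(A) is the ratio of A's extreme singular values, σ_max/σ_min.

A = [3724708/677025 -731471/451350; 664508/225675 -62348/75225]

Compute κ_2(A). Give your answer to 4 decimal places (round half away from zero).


199.1250

form AᵀA = [12351271712/317206125 -1200785222/105735375; -1200785222/105735375 467122253/140980500] with trace 428873497/10150596 and determinant 114244/2537649
eigenvalues of AᵀA: λ = (tr ± √(tr²−4·det))/2 = 169/4, 2704/2537649
κ_2(A) = √(λ_max/λ_min) = √((169/4) / (2704/2537649)) = 199.1250


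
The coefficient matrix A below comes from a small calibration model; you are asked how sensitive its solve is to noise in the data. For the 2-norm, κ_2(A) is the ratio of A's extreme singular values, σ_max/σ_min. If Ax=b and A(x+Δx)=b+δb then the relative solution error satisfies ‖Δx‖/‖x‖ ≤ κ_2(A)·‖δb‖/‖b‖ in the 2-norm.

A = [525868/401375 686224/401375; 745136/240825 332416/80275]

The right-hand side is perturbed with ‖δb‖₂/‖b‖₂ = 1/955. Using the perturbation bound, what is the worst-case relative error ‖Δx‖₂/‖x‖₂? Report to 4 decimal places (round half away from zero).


0.2425

AᵀA = [96861099664/8579390625 43047147584/2859796875; 43047147584/2859796875 19132623104/953265625]; tr = 10762188304/343175625, det = 157351936/8579390625
solving λ² − 10762188304/343175625·λ + 157351936/8579390625 = 0 gives λ = 784/25, 200704/343175625
κ_2(A) = √(λ_max/λ_min) = √((784/25) / (200704/343175625)) = 231.5625
worst-case relative error ≤ 231.5625 × 1/955 = 0.2425


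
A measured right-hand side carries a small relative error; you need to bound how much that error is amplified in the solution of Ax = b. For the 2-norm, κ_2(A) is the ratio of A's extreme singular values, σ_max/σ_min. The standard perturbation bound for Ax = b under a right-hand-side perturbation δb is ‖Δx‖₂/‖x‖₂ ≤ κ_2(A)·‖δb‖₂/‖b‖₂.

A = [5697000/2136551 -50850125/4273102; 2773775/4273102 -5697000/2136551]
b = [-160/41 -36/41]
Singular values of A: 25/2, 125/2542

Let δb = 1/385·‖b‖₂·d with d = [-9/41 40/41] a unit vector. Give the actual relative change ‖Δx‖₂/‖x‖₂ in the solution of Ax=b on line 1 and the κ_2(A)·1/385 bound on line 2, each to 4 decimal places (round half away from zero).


0.6603
0.6603

σ_max = 25/2, σ_min = 125/2542
κ = σ_max/σ_min = (25/2)/(125/2542) = 254.2000
bound on ‖Δx‖/‖x‖: κ·ε = 254.2000·1/385 = 0.6603
solve Ax = b  →  x = [-0.0702 0.3122]
‖b‖₂ = 4.0000 and ‖x‖₂ = 0.3200
with δb = [-0.0023 0.0101], A·Δx = δb → ‖Δx‖ = 0.2113
realised ‖Δx‖/‖x‖ = 0.6603
realised/bound = 1 exactly: the bound is attained for this b and d


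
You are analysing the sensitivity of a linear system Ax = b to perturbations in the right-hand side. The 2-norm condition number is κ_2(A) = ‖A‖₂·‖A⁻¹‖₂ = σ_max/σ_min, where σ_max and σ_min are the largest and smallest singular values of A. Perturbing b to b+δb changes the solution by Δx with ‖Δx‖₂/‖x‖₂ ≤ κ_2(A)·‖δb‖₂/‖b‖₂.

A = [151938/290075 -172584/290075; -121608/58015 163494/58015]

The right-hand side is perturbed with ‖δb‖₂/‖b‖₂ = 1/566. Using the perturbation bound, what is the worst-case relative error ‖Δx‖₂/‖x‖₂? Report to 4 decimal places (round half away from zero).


0.1000

form AᵀA = [233669124/50055625 -311288832/50055625; -311288832/50055625 415254276/50055625] with trace 25956936/2002225 and determinant 104976/2002225
λ_max, λ_min = (25956936/2002225 ± √672921784221696/4008904950625)/2 = 324/25, 324/80089
so κ_2 = √((324/25) / (324/80089)) = 56.6000
bound on ‖Δx‖/‖x‖: κ·ε = 56.6000·1/566 = 0.1000


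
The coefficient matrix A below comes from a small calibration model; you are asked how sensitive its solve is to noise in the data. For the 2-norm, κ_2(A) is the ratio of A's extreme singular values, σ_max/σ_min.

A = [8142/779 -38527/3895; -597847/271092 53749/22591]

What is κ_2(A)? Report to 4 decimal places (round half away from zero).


form AᵀA = [4988499265/43718544 -1978819703/18216060; -1978819703/18216060 785571194/7590025] with trace 282799921/1299600 and determinant 12117361/1299600
solving λ² − 282799921/1299600·λ + 12117361/1299600 = 0 gives λ = 3481/16, 3481/81225
so κ_2 = √((3481/16) / (3481/81225)) = 71.2500

71.2500


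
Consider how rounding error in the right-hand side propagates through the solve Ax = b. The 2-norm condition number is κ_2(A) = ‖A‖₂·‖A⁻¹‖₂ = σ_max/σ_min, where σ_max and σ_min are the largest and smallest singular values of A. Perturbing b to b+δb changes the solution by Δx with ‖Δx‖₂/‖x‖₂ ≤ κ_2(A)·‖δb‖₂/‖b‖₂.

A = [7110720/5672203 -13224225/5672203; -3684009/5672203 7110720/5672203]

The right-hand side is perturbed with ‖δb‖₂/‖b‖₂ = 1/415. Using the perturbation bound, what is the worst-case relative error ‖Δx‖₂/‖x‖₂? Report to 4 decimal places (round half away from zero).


M = AᵀA = [221917858929/111328328281 -416019784320/111328328281; -416019784320/111328328281 780077736225/111328328281]. tr(M)=3467112786/385219129, det(M)=1265625/385219129
λ_max, λ_min = (3467112786/385219129 ± √12018920899004119296/148393777347518641)/2 = 9, 140625/385219129
κ_2(A) = √(λ_max/λ_min) = √(9 / (140625/385219129)) = 157.0160
worst-case relative error ≤ 157.0160 × 1/415 = 0.3784

0.3784


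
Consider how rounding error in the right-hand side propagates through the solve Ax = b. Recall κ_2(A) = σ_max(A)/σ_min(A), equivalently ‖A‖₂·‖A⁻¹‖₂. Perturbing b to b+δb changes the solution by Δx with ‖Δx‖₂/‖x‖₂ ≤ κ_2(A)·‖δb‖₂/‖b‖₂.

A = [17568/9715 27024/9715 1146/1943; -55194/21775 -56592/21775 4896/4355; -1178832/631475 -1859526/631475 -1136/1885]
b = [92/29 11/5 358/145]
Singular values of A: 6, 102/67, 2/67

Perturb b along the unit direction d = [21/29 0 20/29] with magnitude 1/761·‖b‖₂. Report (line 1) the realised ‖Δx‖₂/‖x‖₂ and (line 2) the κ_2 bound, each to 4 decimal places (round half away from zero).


from the listed singular values, σ₁ = 6, σ_n = 2/67
condition number: 6 ÷ (2/67) = 201.0000
κ_2(A)·‖δb‖/‖b‖ = 0.2641
solve Ax = b  →  x = [98.4496 -74.0456 52.7511]
‖b‖ = 4.5826, ‖x‖ = 134.0065
with δb = [0.0044 0.0000 0.0042], A·Δx = δb → ‖Δx‖ = 0.2017
realised ‖Δx‖/‖x‖ = 0.0015
realised/bound (from unrounded values) ≈ 0.0057

0.0015
0.2641


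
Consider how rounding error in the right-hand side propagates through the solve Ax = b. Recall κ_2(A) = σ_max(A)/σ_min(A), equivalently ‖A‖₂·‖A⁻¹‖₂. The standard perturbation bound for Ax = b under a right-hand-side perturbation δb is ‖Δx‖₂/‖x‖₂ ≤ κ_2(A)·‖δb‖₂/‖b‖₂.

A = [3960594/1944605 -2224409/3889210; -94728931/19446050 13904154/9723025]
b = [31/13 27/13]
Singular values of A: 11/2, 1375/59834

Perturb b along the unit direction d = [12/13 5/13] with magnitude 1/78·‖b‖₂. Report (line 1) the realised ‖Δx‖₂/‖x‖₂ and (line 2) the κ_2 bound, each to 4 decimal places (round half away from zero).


0.0135
3.0684

from the listed singular values, σ₁ = 11/2, σ_n = 1375/59834
condition number: (11/2) ÷ (1375/59834) = 239.3360
bound on ‖Δx‖/‖x‖: κ·ε = 239.3360·1/78 = 3.0684
solve Ax = b  →  x = [36.3786 125.3759]
‖b‖ = 3.1623, ‖x‖ = 130.5470
δb = ε·‖b‖·d = [0.0374 0.0156]; solving A·Δx = δb gives ‖Δx‖ = 1.7642
relative error = 0.0135
realised/bound (from unrounded values) ≈ 0.0044


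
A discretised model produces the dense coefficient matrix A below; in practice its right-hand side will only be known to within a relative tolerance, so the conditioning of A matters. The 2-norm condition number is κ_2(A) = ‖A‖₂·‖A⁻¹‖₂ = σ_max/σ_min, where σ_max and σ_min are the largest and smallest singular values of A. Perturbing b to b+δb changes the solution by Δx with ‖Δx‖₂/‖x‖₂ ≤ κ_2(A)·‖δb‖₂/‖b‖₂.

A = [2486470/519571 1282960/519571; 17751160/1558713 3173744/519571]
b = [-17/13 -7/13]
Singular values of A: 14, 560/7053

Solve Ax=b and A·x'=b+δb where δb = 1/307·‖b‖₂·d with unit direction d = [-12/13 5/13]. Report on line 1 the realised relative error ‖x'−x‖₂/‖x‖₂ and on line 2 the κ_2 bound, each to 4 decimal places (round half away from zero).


from the listed singular values, σ₁ = 14, σ_n = 560/7053
κ = σ_max/σ_min = 14/(560/7053) = 176.3250
κ_2(A)·‖δb‖/‖b‖ = 0.5743
solve Ax = b  →  x = [-5.9899 11.0793]
‖b‖₂ = 1.4142 and ‖x‖₂ = 12.5948
Δx = A⁻¹·δb where δb = 1/307·1.4142·d; ‖Δx‖ = 0.0580
realised ‖Δx‖/‖x‖ = 0.0046
so the bound overstates the realised error by a factor of ≈ 124.6826 (computed from the unrounded values)

0.0046
0.5743
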